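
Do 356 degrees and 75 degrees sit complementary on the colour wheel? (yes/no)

no

Angular distance: |356 − 75| = 281; shorter arc = 360 − 281 = 79°.
Complementary requires 180°.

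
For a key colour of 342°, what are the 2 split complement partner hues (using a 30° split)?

132° and 192°

Split-complementary hues sit 30° either side of the complement.
Complement of 342°: 342 + 180 = 522 → 522 − 360 = 162°
162 − 30 = 132°
162 + 30 = 192°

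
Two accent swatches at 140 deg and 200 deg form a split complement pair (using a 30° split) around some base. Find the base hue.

The accents sit 30° either side of the complement, so the complement is their short-arc midpoint on the wheel.
Short-arc midpoint of 140° and 200°: 170°.
Base is 180° from the complement: 170 − 180 = -10 → -10 + 360 = 350°

350°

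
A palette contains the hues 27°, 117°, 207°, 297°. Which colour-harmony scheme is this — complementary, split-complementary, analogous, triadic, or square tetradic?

square tetradic

Sort the hues: 27°, 117°, 207°, 297°.
Successive gaps around the wheel: 90°, 90°, 90°, 90°.
Four hues every 90° form a square tetradic scheme.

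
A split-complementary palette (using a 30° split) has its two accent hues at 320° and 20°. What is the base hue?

The accents sit 30° either side of the complement, so the complement is their short-arc midpoint on the wheel.
Short-arc midpoint of 320° and 20°: 350°.
Base is 180° from the complement: 350 − 180 = 170°

170°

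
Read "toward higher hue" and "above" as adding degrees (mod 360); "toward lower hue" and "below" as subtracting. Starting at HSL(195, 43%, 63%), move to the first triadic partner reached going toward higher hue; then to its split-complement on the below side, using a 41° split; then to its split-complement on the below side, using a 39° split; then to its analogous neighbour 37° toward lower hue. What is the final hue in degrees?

198°

+120° (triadic ↑): 195 + 120 = 315°
+139° (split-comp 41° ↓): 315 + 139 = 454 → 454 − 360 = 94°
+141° (split-comp 39° ↓): 94 + 141 = 235°
−37° (analog 37° ↓): 235 − 37 = 198°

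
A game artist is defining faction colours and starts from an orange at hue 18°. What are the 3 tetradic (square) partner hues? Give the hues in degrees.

A square tetradic scheme places four hues every 90°.
18 + 90 = 108°
18 + 180 = 198°
18 + 270 = 288°

108°, 198°, 288°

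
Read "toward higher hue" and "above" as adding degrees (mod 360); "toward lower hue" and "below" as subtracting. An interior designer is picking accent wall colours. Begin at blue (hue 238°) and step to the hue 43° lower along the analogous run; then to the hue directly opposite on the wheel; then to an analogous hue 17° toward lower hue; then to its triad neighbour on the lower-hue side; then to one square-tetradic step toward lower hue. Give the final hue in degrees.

238 − 43 = 195°   (analog 43° ↓)
195 + 180 = 375 → 375 − 360 = 15°   (complement)
15 − 17 = -2 → -2 + 360 = 358°   (analog 17° ↓)
358 − 120 = 238°   (triadic ↓)
238 − 90 = 148°   (square ↓)

148°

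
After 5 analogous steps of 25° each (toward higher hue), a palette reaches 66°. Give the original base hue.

301°

5 steps of 25° (toward higher hue) give a net shift of +125°.
Start = end − shift: 66 − 125 = -59 → -59 + 360 = 301°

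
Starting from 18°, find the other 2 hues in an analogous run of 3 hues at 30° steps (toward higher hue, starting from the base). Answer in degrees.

48° and 78°

Analogous hues sit every 30° along the wheel.
18 + 30 = 48°
18 + 60 = 78°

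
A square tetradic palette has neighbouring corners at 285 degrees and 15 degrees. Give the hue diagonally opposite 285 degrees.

105°

A square tetradic scheme places four hues 90° apart; opposite corners are 180° apart.
285 + 180 = 465 → 465 − 360 = 105°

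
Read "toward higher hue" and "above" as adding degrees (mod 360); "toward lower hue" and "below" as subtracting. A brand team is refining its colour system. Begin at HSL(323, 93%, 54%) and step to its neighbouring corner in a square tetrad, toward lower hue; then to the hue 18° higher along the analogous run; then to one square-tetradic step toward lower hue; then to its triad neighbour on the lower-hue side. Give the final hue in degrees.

−90° (square ↓): 323 − 90 = 233°
+18° (analog 18° ↑): 233 + 18 = 251°
−90° (square ↓): 251 − 90 = 161°
−120° (triadic ↓): 161 − 120 = 41°

41°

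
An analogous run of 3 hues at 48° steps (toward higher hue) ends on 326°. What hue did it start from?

230°

2 steps of 48° (toward higher hue) give a net shift of +96°.
Start = end − shift: 326 − 96 = 230°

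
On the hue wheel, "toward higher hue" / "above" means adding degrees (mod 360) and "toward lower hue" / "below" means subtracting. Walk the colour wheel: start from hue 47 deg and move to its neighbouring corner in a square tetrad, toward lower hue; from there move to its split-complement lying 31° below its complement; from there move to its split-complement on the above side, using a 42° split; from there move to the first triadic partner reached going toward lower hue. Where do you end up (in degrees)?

−90° (square ↓): 47 − 90 = -43 → -43 + 360 = 317°
+149° (split-comp 31° ↓): 317 + 149 = 466 → 466 − 360 = 106°
+222° (split-comp 42° ↑): 106 + 222 = 328°
−120° (triadic ↓): 328 − 120 = 208°

208°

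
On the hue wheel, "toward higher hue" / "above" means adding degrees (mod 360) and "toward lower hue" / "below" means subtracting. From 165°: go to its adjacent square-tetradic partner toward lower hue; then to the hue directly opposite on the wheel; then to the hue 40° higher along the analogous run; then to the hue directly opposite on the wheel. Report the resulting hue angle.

115°

square ↓ −90°: 165 − 90 = 75°
complement +180°: 75 + 180 = 255°
analog 40° ↑ +40°: 255 + 40 = 295°
complement +180°: 295 + 180 = 475 → 475 − 360 = 115°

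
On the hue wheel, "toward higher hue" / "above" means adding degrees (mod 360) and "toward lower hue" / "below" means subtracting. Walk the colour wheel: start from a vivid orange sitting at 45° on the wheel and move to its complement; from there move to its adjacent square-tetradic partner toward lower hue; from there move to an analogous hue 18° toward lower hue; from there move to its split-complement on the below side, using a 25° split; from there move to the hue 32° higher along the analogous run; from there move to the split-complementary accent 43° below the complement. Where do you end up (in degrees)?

81°

complement +180°: 45 + 180 = 225°
square ↓ −90°: 225 − 90 = 135°
analog 18° ↓ −18°: 135 − 18 = 117°
split-comp 25° ↓ +155°: 117 + 155 = 272°
analog 32° ↑ +32°: 272 + 32 = 304°
split-comp 43° ↓ +137°: 304 + 137 = 441 → 441 − 360 = 81°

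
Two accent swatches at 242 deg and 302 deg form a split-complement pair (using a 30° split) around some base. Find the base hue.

The accents sit 30° either side of the complement, so the complement is their short-arc midpoint on the wheel.
Short-arc midpoint of 242° and 302°: 272°.
Base is 180° from the complement: 272 − 180 = 92°

92°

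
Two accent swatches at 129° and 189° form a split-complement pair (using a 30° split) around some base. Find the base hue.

339°

The accents sit 30° either side of the complement, so the complement is their short-arc midpoint on the wheel.
Short-arc midpoint of 129° and 189°: 159°.
Base is 180° from the complement: 159 − 180 = -21 → -21 + 360 = 339°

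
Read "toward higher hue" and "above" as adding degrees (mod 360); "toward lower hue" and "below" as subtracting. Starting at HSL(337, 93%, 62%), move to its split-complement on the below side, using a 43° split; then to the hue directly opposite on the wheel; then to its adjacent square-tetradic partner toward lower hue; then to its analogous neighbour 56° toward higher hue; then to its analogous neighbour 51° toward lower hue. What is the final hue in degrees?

209°

split-comp 43° ↓ +137°: 337 + 137 = 474 → 474 − 360 = 114°
complement +180°: 114 + 180 = 294°
square ↓ −90°: 294 − 90 = 204°
analog 56° ↑ +56°: 204 + 56 = 260°
analog 51° ↓ −51°: 260 − 51 = 209°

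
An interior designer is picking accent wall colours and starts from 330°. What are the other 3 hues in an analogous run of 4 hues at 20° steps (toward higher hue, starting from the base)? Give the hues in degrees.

350°, 10°, 30°

Analogous hues sit every 20° along the wheel.
330 + 20 = 350°
330 + 40 = 370 → 370 − 360 = 10°
330 + 60 = 390 → 390 − 360 = 30°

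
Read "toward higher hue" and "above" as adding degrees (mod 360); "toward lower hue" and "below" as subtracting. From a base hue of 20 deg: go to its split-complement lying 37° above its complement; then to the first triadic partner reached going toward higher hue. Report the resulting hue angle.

+217° (split-comp 37° ↑): 20 + 217 = 237°
+120° (triadic ↑): 237 + 120 = 357°

357°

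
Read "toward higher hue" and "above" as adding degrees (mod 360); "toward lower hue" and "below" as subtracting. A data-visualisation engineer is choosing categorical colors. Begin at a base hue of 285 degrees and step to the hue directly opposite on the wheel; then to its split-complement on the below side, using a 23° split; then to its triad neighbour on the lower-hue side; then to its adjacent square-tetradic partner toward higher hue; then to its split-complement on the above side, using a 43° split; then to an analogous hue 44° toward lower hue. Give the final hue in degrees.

complement +180°: 285 + 180 = 465 → 465 − 360 = 105°
split-comp 23° ↓ +157°: 105 + 157 = 262°
triadic ↓ −120°: 262 − 120 = 142°
square ↑ +90°: 142 + 90 = 232°
split-comp 43° ↑ +223°: 232 + 223 = 455 → 455 − 360 = 95°
analog 44° ↓ −44°: 95 − 44 = 51°

51°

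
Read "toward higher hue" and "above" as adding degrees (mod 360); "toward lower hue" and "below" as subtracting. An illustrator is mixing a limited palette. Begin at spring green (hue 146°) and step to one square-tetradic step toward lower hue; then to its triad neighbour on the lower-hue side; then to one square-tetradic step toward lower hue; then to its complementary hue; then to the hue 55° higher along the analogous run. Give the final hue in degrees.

81°

146 − 90 = 56°   (square ↓)
56 − 120 = -64 → -64 + 360 = 296°   (triadic ↓)
296 − 90 = 206°   (square ↓)
206 + 180 = 386 → 386 − 360 = 26°   (complement)
26 + 55 = 81°   (analog 55° ↑)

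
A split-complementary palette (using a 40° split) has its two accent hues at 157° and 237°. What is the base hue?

17°

The accents sit 40° either side of the complement, so the complement is their short-arc midpoint on the wheel.
Short-arc midpoint of 157° and 237°: 197°.
Base is 180° from the complement: 197 − 180 = 17°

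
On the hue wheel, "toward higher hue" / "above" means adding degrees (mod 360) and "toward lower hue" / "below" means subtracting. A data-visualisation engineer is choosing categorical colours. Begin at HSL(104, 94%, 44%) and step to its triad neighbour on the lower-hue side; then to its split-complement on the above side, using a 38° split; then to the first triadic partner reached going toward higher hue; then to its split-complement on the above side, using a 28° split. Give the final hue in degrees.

170°

triadic ↓ −120°: 104 − 120 = -16 → -16 + 360 = 344°
split-comp 38° ↑ +218°: 344 + 218 = 562 → 562 − 360 = 202°
triadic ↑ +120°: 202 + 120 = 322°
split-comp 28° ↑ +208°: 322 + 208 = 530 → 530 − 360 = 170°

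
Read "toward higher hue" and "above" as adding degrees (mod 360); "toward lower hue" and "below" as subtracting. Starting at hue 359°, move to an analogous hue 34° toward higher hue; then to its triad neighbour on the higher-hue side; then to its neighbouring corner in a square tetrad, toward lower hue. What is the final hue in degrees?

359 + 34 = 393 → 393 − 360 = 33°   (analog 34° ↑)
33 + 120 = 153°   (triadic ↑)
153 − 90 = 63°   (square ↓)

63°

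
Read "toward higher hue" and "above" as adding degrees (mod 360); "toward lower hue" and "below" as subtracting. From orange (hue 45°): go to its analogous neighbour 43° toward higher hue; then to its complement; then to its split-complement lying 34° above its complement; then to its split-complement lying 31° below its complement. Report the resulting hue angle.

+43° (analog 43° ↑): 45 + 43 = 88°
+180° (complement): 88 + 180 = 268°
+214° (split-comp 34° ↑): 268 + 214 = 482 → 482 − 360 = 122°
+149° (split-comp 31° ↓): 122 + 149 = 271°

271°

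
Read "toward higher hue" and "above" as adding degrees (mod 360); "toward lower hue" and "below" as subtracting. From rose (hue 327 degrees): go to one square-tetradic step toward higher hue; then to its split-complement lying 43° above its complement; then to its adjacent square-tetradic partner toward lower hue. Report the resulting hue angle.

190°

327 + 90 = 417 → 417 − 360 = 57°   (square ↑)
57 + 223 = 280°   (split-comp 43° ↑)
280 − 90 = 190°   (square ↓)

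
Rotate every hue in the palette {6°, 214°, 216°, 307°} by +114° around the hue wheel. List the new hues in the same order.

120°, 328°, 330°, 61°

6 + 114 = 120°
214 + 114 = 328°
216 + 114 = 330°
307 + 114 = 421 → 421 − 360 = 61°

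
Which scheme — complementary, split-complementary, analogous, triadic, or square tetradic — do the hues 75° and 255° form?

Sort the hues: 75°, 255°.
Successive gaps around the wheel: 180°, 180°.
Two hues 180° apart are complementary.

complementary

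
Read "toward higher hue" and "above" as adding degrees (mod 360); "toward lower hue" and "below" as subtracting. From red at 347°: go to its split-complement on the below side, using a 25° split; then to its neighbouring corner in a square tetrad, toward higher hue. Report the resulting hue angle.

232°

+155° (split-comp 25° ↓): 347 + 155 = 502 → 502 − 360 = 142°
+90° (square ↑): 142 + 90 = 232°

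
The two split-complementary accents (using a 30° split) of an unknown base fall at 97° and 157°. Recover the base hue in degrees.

307°

The accents sit 30° either side of the complement, so the complement is their short-arc midpoint on the wheel.
Short-arc midpoint of 97° and 157°: 127°.
Base is 180° from the complement: 127 − 180 = -53 → -53 + 360 = 307°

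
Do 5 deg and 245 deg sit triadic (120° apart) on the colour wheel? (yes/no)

Angular distance: |5 − 245| = 240; shorter arc = 360 − 240 = 120°.
Triadic (120° apart) requires 120°.

yes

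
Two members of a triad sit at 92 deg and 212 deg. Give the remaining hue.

A triad spaces three hues 120° apart.
The full set is {92°, 212°, 332°}.

332°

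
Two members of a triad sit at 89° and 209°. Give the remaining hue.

A triad spaces three hues 120° apart.
The full set is {89°, 209°, 329°}.

329°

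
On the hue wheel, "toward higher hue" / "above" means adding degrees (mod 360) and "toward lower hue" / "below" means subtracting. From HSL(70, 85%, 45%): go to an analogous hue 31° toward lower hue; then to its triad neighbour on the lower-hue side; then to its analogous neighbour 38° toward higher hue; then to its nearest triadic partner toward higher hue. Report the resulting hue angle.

70 − 31 = 39°   (analog 31° ↓)
39 − 120 = -81 → -81 + 360 = 279°   (triadic ↓)
279 + 38 = 317°   (analog 38° ↑)
317 + 120 = 437 → 437 − 360 = 77°   (triadic ↑)

77°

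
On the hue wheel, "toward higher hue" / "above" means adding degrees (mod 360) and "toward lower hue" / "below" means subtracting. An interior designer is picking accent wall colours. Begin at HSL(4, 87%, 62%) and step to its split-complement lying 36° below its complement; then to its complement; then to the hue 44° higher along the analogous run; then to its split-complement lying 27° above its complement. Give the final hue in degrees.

+144° (split-comp 36° ↓): 4 + 144 = 148°
+180° (complement): 148 + 180 = 328°
+44° (analog 44° ↑): 328 + 44 = 372 → 372 − 360 = 12°
+207° (split-comp 27° ↑): 12 + 207 = 219°

219°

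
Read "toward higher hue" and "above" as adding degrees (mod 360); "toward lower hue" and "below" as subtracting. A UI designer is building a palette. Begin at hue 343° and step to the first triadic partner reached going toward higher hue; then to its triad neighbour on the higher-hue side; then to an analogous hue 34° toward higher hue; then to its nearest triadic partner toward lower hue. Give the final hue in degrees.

343 + 120 = 463 → 463 − 360 = 103°   (triadic ↑)
103 + 120 = 223°   (triadic ↑)
223 + 34 = 257°   (analog 34° ↑)
257 − 120 = 137°   (triadic ↓)

137°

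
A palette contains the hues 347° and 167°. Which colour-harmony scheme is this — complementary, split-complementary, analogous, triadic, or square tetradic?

Sort the hues: 167°, 347°.
Successive gaps around the wheel: 180°, 180°.
Two hues 180° apart are complementary.

complementary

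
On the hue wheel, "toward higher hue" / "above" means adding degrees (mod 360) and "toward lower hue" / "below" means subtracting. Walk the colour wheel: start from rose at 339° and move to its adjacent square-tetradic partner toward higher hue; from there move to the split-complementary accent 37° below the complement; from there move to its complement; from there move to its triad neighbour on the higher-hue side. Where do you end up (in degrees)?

152°

square ↑ +90°: 339 + 90 = 429 → 429 − 360 = 69°
split-comp 37° ↓ +143°: 69 + 143 = 212°
complement +180°: 212 + 180 = 392 → 392 − 360 = 32°
triadic ↑ +120°: 32 + 120 = 152°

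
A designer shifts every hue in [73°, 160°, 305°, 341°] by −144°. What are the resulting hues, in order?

289°, 16°, 161°, 197°

73 − 144 = -71 → -71 + 360 = 289°
160 − 144 = 16°
305 − 144 = 161°
341 − 144 = 197°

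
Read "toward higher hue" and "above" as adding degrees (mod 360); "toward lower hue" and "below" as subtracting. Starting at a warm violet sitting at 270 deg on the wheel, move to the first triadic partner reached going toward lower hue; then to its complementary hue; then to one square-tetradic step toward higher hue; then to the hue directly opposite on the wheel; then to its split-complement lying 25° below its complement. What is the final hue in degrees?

−120° (triadic ↓): 270 − 120 = 150°
+180° (complement): 150 + 180 = 330°
+90° (square ↑): 330 + 90 = 420 → 420 − 360 = 60°
+180° (complement): 60 + 180 = 240°
+155° (split-comp 25° ↓): 240 + 155 = 395 → 395 − 360 = 35°

35°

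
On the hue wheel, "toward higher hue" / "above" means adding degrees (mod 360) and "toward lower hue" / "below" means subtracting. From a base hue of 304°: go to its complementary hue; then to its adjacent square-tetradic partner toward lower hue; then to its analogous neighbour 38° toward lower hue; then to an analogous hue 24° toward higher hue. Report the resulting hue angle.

304 + 180 = 484 → 484 − 360 = 124°   (complement)
124 − 90 = 34°   (square ↓)
34 − 38 = -4 → -4 + 360 = 356°   (analog 38° ↓)
356 + 24 = 380 → 380 − 360 = 20°   (analog 24° ↑)

20°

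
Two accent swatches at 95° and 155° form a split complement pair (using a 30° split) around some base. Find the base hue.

The accents sit 30° either side of the complement, so the complement is their short-arc midpoint on the wheel.
Short-arc midpoint of 95° and 155°: 125°.
Base is 180° from the complement: 125 − 180 = -55 → -55 + 360 = 305°

305°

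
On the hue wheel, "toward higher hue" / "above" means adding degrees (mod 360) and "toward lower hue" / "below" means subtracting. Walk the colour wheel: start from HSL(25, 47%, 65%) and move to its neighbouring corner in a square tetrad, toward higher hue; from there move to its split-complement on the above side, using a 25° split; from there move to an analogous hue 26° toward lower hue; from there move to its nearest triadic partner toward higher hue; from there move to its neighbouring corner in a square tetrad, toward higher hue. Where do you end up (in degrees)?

144°

square ↑ +90°: 25 + 90 = 115°
split-comp 25° ↑ +205°: 115 + 205 = 320°
analog 26° ↓ −26°: 320 − 26 = 294°
triadic ↑ +120°: 294 + 120 = 414 → 414 − 360 = 54°
square ↑ +90°: 54 + 90 = 144°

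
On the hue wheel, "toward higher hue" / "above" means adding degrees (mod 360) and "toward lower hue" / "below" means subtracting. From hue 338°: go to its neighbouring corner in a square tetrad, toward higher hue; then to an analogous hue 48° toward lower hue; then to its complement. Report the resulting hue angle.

200°

square ↑ +90°: 338 + 90 = 428 → 428 − 360 = 68°
analog 48° ↓ −48°: 68 − 48 = 20°
complement +180°: 20 + 180 = 200°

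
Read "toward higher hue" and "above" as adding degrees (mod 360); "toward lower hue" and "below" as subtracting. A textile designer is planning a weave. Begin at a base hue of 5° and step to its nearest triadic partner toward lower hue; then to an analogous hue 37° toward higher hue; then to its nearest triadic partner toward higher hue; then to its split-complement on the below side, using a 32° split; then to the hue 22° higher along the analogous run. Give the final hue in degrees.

5 − 120 = -115 → -115 + 360 = 245°   (triadic ↓)
245 + 37 = 282°   (analog 37° ↑)
282 + 120 = 402 → 402 − 360 = 42°   (triadic ↑)
42 + 148 = 190°   (split-comp 32° ↓)
190 + 22 = 212°   (analog 22° ↑)

212°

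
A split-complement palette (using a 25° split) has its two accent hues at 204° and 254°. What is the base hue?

49°

The accents sit 25° either side of the complement, so the complement is their short-arc midpoint on the wheel.
Short-arc midpoint of 204° and 254°: 229°.
Base is 180° from the complement: 229 − 180 = 49°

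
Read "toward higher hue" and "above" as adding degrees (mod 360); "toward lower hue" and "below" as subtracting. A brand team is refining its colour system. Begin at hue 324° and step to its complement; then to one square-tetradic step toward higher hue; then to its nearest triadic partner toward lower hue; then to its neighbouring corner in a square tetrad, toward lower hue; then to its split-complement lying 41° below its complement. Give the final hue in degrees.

324 + 180 = 504 → 504 − 360 = 144°   (complement)
144 + 90 = 234°   (square ↑)
234 − 120 = 114°   (triadic ↓)
114 − 90 = 24°   (square ↓)
24 + 139 = 163°   (split-comp 41° ↓)

163°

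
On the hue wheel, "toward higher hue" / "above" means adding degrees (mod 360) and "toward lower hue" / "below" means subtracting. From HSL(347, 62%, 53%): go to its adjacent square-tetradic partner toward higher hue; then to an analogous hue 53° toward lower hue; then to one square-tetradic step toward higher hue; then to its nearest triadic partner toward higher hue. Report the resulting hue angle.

+90° (square ↑): 347 + 90 = 437 → 437 − 360 = 77°
−53° (analog 53° ↓): 77 − 53 = 24°
+90° (square ↑): 24 + 90 = 114°
+120° (triadic ↑): 114 + 120 = 234°

234°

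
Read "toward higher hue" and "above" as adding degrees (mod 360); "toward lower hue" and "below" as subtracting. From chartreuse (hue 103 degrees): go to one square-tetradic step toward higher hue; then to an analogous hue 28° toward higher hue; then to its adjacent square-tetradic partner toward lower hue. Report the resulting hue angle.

131°

+90° (square ↑): 103 + 90 = 193°
+28° (analog 28° ↑): 193 + 28 = 221°
−90° (square ↓): 221 − 90 = 131°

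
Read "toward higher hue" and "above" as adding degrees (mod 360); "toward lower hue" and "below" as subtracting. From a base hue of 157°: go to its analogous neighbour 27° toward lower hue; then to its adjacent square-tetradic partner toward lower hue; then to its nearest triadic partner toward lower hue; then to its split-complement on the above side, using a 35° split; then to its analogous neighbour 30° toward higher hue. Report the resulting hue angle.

−27° (analog 27° ↓): 157 − 27 = 130°
−90° (square ↓): 130 − 90 = 40°
−120° (triadic ↓): 40 − 120 = -80 → -80 + 360 = 280°
+215° (split-comp 35° ↑): 280 + 215 = 495 → 495 − 360 = 135°
+30° (analog 30° ↑): 135 + 30 = 165°

165°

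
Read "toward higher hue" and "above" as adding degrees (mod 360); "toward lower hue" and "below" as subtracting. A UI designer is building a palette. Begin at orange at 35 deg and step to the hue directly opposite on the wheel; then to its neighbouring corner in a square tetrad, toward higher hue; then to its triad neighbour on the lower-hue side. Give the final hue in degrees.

185°

complement +180°: 35 + 180 = 215°
square ↑ +90°: 215 + 90 = 305°
triadic ↓ −120°: 305 − 120 = 185°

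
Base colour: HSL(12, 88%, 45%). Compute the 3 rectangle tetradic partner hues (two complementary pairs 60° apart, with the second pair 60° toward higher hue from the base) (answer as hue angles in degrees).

72°, 192°, 252°

12 + 60 = 72°
12 + 180 = 192°
12 + 240 = 252°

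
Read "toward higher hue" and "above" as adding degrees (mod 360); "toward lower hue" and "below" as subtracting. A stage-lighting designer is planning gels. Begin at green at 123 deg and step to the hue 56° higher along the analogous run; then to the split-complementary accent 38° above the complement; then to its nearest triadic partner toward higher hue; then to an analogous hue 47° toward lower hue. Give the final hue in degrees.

110°

123 + 56 = 179°   (analog 56° ↑)
179 + 218 = 397 → 397 − 360 = 37°   (split-comp 38° ↑)
37 + 120 = 157°   (triadic ↑)
157 − 47 = 110°   (analog 47° ↓)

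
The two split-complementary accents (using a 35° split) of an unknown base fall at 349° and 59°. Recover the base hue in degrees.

204°

The accents sit 35° either side of the complement, so the complement is their short-arc midpoint on the wheel.
Short-arc midpoint of 349° and 59°: 24°.
Base is 180° from the complement: 24 − 180 = -156 → -156 + 360 = 204°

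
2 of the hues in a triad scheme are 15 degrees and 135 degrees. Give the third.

A triad places three hues 120° apart.
The full set through 15° is {15°, 135°, 255°}.
Given {15°, 135°}, the missing hue is 255°.

255°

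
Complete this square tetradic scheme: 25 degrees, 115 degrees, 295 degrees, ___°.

205°

A square tetradic scheme places four hues every 90°.
The full set through 25° is {25°, 115°, 205°, 295°}.
Given {25°, 115°, 295°}, the missing hue is 205°.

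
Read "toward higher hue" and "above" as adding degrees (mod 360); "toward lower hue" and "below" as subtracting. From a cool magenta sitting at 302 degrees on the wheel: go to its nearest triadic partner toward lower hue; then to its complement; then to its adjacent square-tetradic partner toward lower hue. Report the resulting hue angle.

−120° (triadic ↓): 302 − 120 = 182°
+180° (complement): 182 + 180 = 362 → 362 − 360 = 2°
−90° (square ↓): 2 − 90 = -88 → -88 + 360 = 272°

272°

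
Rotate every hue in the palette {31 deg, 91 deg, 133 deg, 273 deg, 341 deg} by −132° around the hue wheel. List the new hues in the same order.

259°, 319°, 1°, 141°, 209°

31 − 132 = -101 → -101 + 360 = 259°
91 − 132 = -41 → -41 + 360 = 319°
133 − 132 = 1°
273 − 132 = 141°
341 − 132 = 209°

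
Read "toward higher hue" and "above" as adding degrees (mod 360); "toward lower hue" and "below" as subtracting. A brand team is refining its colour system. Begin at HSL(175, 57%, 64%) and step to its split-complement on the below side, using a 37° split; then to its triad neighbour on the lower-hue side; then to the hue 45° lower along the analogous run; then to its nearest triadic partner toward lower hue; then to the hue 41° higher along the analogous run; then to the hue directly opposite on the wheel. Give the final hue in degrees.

254°

175 + 143 = 318°   (split-comp 37° ↓)
318 − 120 = 198°   (triadic ↓)
198 − 45 = 153°   (analog 45° ↓)
153 − 120 = 33°   (triadic ↓)
33 + 41 = 74°   (analog 41° ↑)
74 + 180 = 254°   (complement)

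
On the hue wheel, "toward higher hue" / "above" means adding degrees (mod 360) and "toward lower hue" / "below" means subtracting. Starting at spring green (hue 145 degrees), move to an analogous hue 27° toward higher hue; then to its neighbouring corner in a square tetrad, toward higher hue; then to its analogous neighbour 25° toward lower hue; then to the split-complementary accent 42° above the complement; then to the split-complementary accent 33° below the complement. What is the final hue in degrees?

246°

analog 27° ↑ +27°: 145 + 27 = 172°
square ↑ +90°: 172 + 90 = 262°
analog 25° ↓ −25°: 262 − 25 = 237°
split-comp 42° ↑ +222°: 237 + 222 = 459 → 459 − 360 = 99°
split-comp 33° ↓ +147°: 99 + 147 = 246°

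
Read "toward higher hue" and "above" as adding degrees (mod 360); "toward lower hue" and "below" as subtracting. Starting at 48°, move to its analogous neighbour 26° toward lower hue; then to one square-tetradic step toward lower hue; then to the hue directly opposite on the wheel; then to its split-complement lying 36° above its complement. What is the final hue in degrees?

328°

48 − 26 = 22°   (analog 26° ↓)
22 − 90 = -68 → -68 + 360 = 292°   (square ↓)
292 + 180 = 472 → 472 − 360 = 112°   (complement)
112 + 216 = 328°   (split-comp 36° ↑)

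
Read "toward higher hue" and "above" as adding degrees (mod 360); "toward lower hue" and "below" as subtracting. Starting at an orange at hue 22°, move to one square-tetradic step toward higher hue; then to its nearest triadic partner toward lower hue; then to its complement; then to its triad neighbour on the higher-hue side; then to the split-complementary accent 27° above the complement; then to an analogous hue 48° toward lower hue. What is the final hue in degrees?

22 + 90 = 112°   (square ↑)
112 − 120 = -8 → -8 + 360 = 352°   (triadic ↓)
352 + 180 = 532 → 532 − 360 = 172°   (complement)
172 + 120 = 292°   (triadic ↑)
292 + 207 = 499 → 499 − 360 = 139°   (split-comp 27° ↑)
139 − 48 = 91°   (analog 48° ↓)

91°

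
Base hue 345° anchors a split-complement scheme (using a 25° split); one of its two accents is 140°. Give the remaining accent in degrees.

190°

Split-complementary hues sit 25° either side of the complement.
Complement of the base 345°: 345 + 180 = 525 → 525 − 360 = 165°
The given accent 140° is 25° one side of 165°; the other accent sits 25° the other side: 165 + 25 = 190°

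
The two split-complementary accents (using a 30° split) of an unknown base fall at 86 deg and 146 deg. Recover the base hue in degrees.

The accents sit 30° either side of the complement, so the complement is their short-arc midpoint on the wheel.
Short-arc midpoint of 86° and 146°: 116°.
Base is 180° from the complement: 116 − 180 = -64 → -64 + 360 = 296°

296°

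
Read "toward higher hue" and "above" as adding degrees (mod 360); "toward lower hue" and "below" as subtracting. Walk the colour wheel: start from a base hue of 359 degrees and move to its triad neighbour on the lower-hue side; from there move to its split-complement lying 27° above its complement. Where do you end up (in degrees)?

−120° (triadic ↓): 359 − 120 = 239°
+207° (split-comp 27° ↑): 239 + 207 = 446 → 446 − 360 = 86°

86°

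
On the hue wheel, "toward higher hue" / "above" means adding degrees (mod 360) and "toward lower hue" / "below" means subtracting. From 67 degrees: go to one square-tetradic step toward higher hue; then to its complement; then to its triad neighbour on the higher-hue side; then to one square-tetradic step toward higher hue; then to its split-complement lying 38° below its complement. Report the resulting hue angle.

329°

square ↑ +90°: 67 + 90 = 157°
complement +180°: 157 + 180 = 337°
triadic ↑ +120°: 337 + 120 = 457 → 457 − 360 = 97°
square ↑ +90°: 97 + 90 = 187°
split-comp 38° ↓ +142°: 187 + 142 = 329°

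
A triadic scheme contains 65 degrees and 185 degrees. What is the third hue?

305°

A triad spaces three hues 120° apart.
The full set is {65°, 185°, 305°}.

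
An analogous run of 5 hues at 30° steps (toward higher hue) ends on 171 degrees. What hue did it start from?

51°

4 steps of 30° (toward higher hue) give a net shift of +120°.
Start = end − shift: 171 − 120 = 51°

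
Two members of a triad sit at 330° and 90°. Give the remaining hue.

210°

A triad spaces three hues 120° apart.
The full set is {90°, 210°, 330°}.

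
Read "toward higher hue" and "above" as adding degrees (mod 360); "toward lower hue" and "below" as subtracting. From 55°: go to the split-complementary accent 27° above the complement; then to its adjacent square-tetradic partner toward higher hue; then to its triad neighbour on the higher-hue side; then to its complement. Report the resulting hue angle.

split-comp 27° ↑ +207°: 55 + 207 = 262°
square ↑ +90°: 262 + 90 = 352°
triadic ↑ +120°: 352 + 120 = 472 → 472 − 360 = 112°
complement +180°: 112 + 180 = 292°

292°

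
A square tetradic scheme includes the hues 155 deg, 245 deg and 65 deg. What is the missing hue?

335°

A square tetradic scheme places four hues every 90°.
The full set through 65° is {65°, 155°, 245°, 335°}.
Given {65°, 155°, 245°}, the missing hue is 335°.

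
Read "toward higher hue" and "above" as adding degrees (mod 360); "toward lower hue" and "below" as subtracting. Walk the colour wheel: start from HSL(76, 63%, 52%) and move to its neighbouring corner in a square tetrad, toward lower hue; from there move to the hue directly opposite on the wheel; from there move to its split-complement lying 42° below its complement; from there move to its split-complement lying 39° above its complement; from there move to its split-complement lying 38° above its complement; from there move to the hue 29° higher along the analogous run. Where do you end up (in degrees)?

50°

−90° (square ↓): 76 − 90 = -14 → -14 + 360 = 346°
+180° (complement): 346 + 180 = 526 → 526 − 360 = 166°
+138° (split-comp 42° ↓): 166 + 138 = 304°
+219° (split-comp 39° ↑): 304 + 219 = 523 → 523 − 360 = 163°
+218° (split-comp 38° ↑): 163 + 218 = 381 → 381 − 360 = 21°
+29° (analog 29° ↑): 21 + 29 = 50°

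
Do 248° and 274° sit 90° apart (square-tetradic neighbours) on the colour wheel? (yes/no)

no

Angular distance: |248 − 274| = 26 = 26°.
90° apart (square-tetradic neighbours) requires 90°.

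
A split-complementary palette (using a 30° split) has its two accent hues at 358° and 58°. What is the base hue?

208°

The accents sit 30° either side of the complement, so the complement is their short-arc midpoint on the wheel.
Short-arc midpoint of 358° and 58°: 28°.
Base is 180° from the complement: 28 − 180 = -152 → -152 + 360 = 208°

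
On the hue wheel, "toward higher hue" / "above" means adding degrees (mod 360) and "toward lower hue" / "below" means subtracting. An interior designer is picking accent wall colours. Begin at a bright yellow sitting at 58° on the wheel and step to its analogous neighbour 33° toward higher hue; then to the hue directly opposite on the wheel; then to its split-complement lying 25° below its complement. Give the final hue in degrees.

+33° (analog 33° ↑): 58 + 33 = 91°
+180° (complement): 91 + 180 = 271°
+155° (split-comp 25° ↓): 271 + 155 = 426 → 426 − 360 = 66°

66°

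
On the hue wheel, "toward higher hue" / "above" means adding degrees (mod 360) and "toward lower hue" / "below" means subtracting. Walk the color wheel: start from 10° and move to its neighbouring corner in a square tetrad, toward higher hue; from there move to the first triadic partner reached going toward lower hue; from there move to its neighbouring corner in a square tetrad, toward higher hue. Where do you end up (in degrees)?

70°

10 + 90 = 100°   (square ↑)
100 − 120 = -20 → -20 + 360 = 340°   (triadic ↓)
340 + 90 = 430 → 430 − 360 = 70°   (square ↑)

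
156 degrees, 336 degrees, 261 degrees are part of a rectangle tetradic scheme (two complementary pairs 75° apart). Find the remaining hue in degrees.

81°

A rectangular tetradic uses two complementary pairs 75° apart: offsets 0°, 75°, 180°, 255°.
Among {156°, 261°, 336°}, 336° and 156° are a 180° pair.
The remaining hue 261° needs its own complement: 261 + 180 = 441 → 441 − 360 = 81°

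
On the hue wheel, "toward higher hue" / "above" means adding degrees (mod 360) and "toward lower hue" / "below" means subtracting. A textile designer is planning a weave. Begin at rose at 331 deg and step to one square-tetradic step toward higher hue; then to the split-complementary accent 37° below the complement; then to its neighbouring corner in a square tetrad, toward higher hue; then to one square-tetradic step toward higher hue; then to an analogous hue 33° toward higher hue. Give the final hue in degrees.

57°

+90° (square ↑): 331 + 90 = 421 → 421 − 360 = 61°
+143° (split-comp 37° ↓): 61 + 143 = 204°
+90° (square ↑): 204 + 90 = 294°
+90° (square ↑): 294 + 90 = 384 → 384 − 360 = 24°
+33° (analog 33° ↑): 24 + 33 = 57°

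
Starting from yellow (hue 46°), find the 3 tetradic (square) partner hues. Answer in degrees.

136°, 226°, 316°

A square tetradic scheme places four hues every 90°.
46 + 90 = 136°
46 + 180 = 226°
46 + 270 = 316°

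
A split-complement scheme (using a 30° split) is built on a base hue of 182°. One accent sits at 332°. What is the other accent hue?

32°

Split-complementary hues sit 30° either side of the complement.
Complement of the base 182°: 182 + 180 = 362 → 362 − 360 = 2°
The given accent 332° is 30° one side of 2°; the other accent sits 30° the other side: 2 + 30 = 32°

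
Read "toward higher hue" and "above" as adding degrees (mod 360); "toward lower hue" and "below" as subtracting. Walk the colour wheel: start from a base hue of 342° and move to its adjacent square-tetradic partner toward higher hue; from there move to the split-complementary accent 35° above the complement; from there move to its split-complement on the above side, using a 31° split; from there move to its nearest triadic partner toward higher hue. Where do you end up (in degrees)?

+90° (square ↑): 342 + 90 = 432 → 432 − 360 = 72°
+215° (split-comp 35° ↑): 72 + 215 = 287°
+211° (split-comp 31° ↑): 287 + 211 = 498 → 498 − 360 = 138°
+120° (triadic ↑): 138 + 120 = 258°

258°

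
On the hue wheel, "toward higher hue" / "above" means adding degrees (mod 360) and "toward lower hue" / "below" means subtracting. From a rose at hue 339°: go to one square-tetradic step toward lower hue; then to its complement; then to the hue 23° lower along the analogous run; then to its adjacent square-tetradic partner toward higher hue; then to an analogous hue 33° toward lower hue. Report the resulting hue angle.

339 − 90 = 249°   (square ↓)
249 + 180 = 429 → 429 − 360 = 69°   (complement)
69 − 23 = 46°   (analog 23° ↓)
46 + 90 = 136°   (square ↑)
136 − 33 = 103°   (analog 33° ↓)

103°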